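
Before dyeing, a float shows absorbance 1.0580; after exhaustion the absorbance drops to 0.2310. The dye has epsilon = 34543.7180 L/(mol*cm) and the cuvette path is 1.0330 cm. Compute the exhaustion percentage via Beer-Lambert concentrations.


c_initial = A_i / (epsilon * l) = 1.0580 / (34543.7180 * 1.0330) = 2.9649e-05 mol/L
c_final = A_f / (epsilon * l) = 0.2310 / (34543.7180 * 1.0330) = 6.4736e-06 mol/L
Exhaustion = (c_initial - c_final) / c_initial * 100 = (2.9649e-05 - 6.4736e-06) / 2.9649e-05 * 100 = 78.1664 %


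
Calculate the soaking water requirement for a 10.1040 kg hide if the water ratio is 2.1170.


Formula: Water = hide_weight * ratio
Substituting: Water = 10.1040 * 2.1170
Result: 21.3902 kg


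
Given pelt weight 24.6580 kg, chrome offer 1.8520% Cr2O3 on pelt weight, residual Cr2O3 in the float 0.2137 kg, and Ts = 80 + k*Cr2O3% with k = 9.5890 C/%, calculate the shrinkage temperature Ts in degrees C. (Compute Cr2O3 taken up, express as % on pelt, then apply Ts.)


Offered = pelt * offer_pct / 100 = 24.6580 * 1.8520 / 100 = 0.4567 kg
Uptake = offered - residual = 0.4567 - 0.2137 = 0.2430 kg
Cr2O3% on pelt = uptake / pelt * 100 = 0.2430 / 24.6580 * 100 = 0.9853 %
Ts = 80 + k * Cr2O3% = 80 + 9.5890 * 0.9853 = 89.4485 C


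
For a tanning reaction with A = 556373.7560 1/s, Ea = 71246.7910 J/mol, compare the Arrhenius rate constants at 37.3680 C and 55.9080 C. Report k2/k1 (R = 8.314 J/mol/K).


T1 = 37.3680 + 273.15 = 310.5180 K; T2 = 55.9080 + 273.15 = 329.0580 K
k1 = A * exp(-Ea/(R*T1)) = 556373.7560 * exp(-71246.7910/(8.314*310.5180)) = 5.7539e-07 1/s
k2 = A * exp(-Ea/(R*T2)) = 556373.7560 * exp(-71246.7910/(8.314*329.0580)) = 2.7243e-06 1/s
k2/k1 = 2.7243e-06 / 5.7539e-07 = 4.7347


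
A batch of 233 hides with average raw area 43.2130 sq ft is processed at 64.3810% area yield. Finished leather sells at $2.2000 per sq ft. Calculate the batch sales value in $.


Raw_total = N * avg_area = 233 * 43.2130 = 10068.6290 sq ft
Finished = Raw_total * yield / 100 = 10068.6290 * 64.3810 / 100 = 6482.2840 sq ft
Value = Finished * price = 6482.2840 * 2.2000 = 14261.0249 $


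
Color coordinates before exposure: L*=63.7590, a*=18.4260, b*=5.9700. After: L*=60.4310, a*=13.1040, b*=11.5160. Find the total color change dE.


dL = -3.3280, da = -5.3220, db = 5.5460
dE = sqrt((-3.3280)^2 + (-5.3220)^2 + 5.5460^2) = 8.3760


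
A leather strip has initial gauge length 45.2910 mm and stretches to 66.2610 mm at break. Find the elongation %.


Formula: Elongation = (Lf - L0) / L0 * 100
Substituting: Elongation = (66.2610 - 45.2910) / 45.2910 * 100
Result: 46.3006 %


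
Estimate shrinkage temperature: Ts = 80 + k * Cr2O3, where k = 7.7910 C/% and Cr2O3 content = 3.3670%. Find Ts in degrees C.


Formula: Ts = 80 + k * Cr2O3
Substituting: Ts = 80 + 7.7910 * 3.3670
Result: 106.2323 C


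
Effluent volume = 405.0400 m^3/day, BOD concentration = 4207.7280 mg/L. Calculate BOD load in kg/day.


Formula: BOD_load = volume * conc / 1000
Substituting: BOD_load = 405.0400 * 4207.7280 / 1000
Result: 1704.2981 kg/day


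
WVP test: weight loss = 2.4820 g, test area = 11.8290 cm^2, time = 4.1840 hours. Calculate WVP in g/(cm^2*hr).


Formula: WVP = loss / (area * time)
Substituting: WVP = 2.4820 / (11.8290 * 4.1840)
Result: 0.050149 g/(cm^2*hr)


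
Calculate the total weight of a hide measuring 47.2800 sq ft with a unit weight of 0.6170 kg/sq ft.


Formula: Weight = area * weight_per_sqft
Substituting: Weight = 47.2800 * 0.6170
Result: 29.1718 kg


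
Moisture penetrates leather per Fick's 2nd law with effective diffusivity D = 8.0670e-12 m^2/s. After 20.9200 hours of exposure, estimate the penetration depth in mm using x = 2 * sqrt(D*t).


t = 20.9200 hr * 3600 = 75312.0000 s
D * t = 8.0670e-12 * 75312.0000 = 6.0754e-07
x = 2 * sqrt(D*t) = 2 * sqrt(6.0754e-07) = 0.0015589 m = 1.5589 mm


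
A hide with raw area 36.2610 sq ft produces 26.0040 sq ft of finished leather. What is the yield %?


Formula: Yield = finished / raw * 100
Substituting: Yield = 26.0040 / 36.2610 * 100
Result: 71.7134 %


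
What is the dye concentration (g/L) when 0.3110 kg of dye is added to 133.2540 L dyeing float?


Formula: Conc = dye_mass(kg) / volume(L) * 1000
Substituting: Conc = 0.3110 / 133.2540 * 1000
Result: 2.3339 g/L


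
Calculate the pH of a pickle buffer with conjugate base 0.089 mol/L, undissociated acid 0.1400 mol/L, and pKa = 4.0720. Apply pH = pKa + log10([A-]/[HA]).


ratio = [A-] / [HA] = 0.089 / 0.1400 = 0.6357
log10(ratio) = -0.1967
pH = pKa + log10(ratio) = 4.0720 - 0.1967 = 3.8753


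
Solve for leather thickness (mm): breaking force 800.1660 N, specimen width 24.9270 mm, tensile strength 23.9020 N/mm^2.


Formula: t = F / (TS * w)
Substituting: t = 800.1660 / (23.9020 * 24.9270)
Result: 1.3430 mm


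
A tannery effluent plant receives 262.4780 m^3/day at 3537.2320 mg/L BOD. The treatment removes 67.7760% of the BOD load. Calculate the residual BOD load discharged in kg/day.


Load_in = volume * conc / 1000 = 262.4780 * 3537.2320 / 1000 = 928.4456 kg/day
Removed = Load_in * eff / 100 = 928.4456 * 67.7760 / 100 = 629.2633 kg/day
Load_out = Load_in - Removed = 928.4456 - 629.2633 = 299.1823 kg/day


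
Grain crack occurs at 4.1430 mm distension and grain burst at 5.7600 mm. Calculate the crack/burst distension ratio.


Formula: Ratio = crack / burst
Substituting: Ratio = 4.1430 / 5.7600
Result: 0.7193


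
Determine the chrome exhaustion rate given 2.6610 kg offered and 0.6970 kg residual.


Formula: Uptake = (offered - residual) / offered * 100
Substituting: Uptake = (2.6610 - 0.6970) / 2.6610 * 100
Result: 73.8068 %


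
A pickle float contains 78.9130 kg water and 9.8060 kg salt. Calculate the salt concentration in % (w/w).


Formula: Conc = salt / (water + salt) * 100
Substituting: Conc = 9.8060 / (78.9130 + 9.8060) * 100
Result: 11.0529 %


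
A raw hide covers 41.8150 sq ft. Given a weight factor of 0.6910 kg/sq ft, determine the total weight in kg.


Formula: Weight = area * weight_per_sqft
Substituting: Weight = 41.8150 * 0.6910
Result: 28.8942 kg


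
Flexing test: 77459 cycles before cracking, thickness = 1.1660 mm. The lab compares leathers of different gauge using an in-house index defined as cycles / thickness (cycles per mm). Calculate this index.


Formula: Index = cycles / thickness
Substituting: Index = 77459 / 1.1660
Result: 66431.3894 cycles/mm


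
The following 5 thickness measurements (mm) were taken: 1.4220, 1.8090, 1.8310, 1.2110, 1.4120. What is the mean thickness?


Formula: Average = sum / n
Substituting: Average = 7.6850 / 5
Result: 1.5370 mm


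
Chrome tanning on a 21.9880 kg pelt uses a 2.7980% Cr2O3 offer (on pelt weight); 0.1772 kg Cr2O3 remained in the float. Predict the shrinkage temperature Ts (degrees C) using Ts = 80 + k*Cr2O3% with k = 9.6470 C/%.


Offered = pelt * offer_pct / 100 = 21.9880 * 2.7980 / 100 = 0.6152 kg
Uptake = offered - residual = 0.6152 - 0.1772 = 0.4380 kg
Cr2O3% on pelt = uptake / pelt * 100 = 0.4380 / 21.9880 * 100 = 1.9921 %
Ts = 80 + k * Cr2O3% = 80 + 9.6470 * 1.9921 = 99.2178 C


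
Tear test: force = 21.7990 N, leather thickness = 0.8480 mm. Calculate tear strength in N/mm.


Formula: Tear strength = force / thickness
Substituting: Tear strength = 21.7990 / 0.8480
Result: 25.7064 N/mm


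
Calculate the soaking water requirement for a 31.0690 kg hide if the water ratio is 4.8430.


Formula: Water = hide_weight * ratio
Substituting: Water = 31.0690 * 4.8430
Result: 150.4672 kg


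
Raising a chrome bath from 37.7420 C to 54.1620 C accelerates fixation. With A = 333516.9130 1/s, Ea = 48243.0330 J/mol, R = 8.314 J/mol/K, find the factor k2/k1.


T1 = 37.7420 + 273.15 = 310.8920 K; T2 = 54.1620 + 273.15 = 327.3120 K
k1 = A * exp(-Ea/(R*T1)) = 333516.9130 * exp(-48243.0330/(8.314*310.8920)) = 0.00261368 1/s
k2 = A * exp(-Ea/(R*T2)) = 333516.9130 * exp(-48243.0330/(8.314*327.3120)) = 0.00666644 1/s
k2/k1 = 0.00666644 / 0.00261368 = 2.5506


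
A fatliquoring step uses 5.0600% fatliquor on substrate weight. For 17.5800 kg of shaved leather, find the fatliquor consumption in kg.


Formula: Fat = substrate * pct / 100
Substituting: Fat = 17.5800 * 5.0600 / 100
Result: 0.8895 kg


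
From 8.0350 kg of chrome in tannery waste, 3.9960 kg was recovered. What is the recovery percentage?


Formula: Recovery = recovered / input * 100
Substituting: Recovery = 3.9960 / 8.0350 * 100
Result: 49.7324 %


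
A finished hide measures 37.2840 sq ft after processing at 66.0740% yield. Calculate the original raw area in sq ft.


Formula: raw = finished * 100 / yield
Substituting: raw = 37.2840 * 100 / 66.0740
Result: 56.4276 sq ft


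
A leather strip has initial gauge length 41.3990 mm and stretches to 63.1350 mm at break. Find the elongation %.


Formula: Elongation = (Lf - L0) / L0 * 100
Substituting: Elongation = (63.1350 - 41.3990) / 41.3990 * 100
Result: 52.5037 %


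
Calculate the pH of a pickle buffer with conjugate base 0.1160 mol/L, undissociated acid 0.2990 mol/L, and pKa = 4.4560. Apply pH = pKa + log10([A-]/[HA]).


ratio = [A-] / [HA] = 0.1160 / 0.2990 = 0.3880
log10(ratio) = -0.4112
pH = pKa + log10(ratio) = 4.4560 - 0.4112 = 4.0448


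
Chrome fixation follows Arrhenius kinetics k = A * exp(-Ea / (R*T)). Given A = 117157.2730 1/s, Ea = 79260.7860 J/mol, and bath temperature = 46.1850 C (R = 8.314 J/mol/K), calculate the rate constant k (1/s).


T_K = T_C + 273.15 = 46.1850 + 273.15 = 319.3350 K
exponent = -Ea / (R * T_K) = -79260.7860 / (8.314 * 319.3350) = -29.8540
k = A * exp(exponent) = 117157.2730 * exp(-29.8540) = 1.2687e-08 1/s


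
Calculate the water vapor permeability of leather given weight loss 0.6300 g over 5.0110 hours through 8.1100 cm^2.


Formula: WVP = loss / (area * time)
Substituting: WVP = 0.6300 / (8.1100 * 5.0110)
Result: 0.0155023 g/(cm^2*hr)


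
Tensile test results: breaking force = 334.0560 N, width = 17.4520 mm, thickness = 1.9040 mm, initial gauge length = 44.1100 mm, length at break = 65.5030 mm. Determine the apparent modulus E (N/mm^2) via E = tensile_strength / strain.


TS = F / (w * t) = 334.0560 / (17.4520 * 1.9040) = 10.0533 N/mm^2
strain = (Lf - L0) / L0 = (65.5030 - 44.1100) / 44.1100 = 0.4850
E = TS / strain = 10.0533 / 0.4850 = 20.7287 N/mm^2


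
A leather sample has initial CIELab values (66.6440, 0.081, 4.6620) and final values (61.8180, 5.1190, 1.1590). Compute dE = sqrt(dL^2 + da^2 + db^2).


dL = -4.8260, da = 5.0380, db = -3.5030
dE = sqrt((-4.8260)^2 + 5.0380^2 + (-3.5030)^2) = 7.8066


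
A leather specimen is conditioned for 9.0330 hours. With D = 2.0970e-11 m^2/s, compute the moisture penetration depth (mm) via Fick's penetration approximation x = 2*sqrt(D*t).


t = 9.0330 hr * 3600 = 32518.8000 s
D * t = 2.0970e-11 * 32518.8000 = 6.8192e-07
x = 2 * sqrt(D*t) = 2 * sqrt(6.8192e-07) = 0.00165157 m = 1.6516 mm


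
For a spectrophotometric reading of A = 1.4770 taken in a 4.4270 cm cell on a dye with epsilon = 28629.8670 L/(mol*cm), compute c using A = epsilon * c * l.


Formula: c = A / (epsilon * l)
Substituting: c = 1.4770 / (28629.8670 * 4.4270)
Result: 1.1653e-05 mol/L


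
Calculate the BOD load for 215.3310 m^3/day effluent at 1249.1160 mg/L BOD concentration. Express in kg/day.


Formula: BOD_load = volume * conc / 1000
Substituting: BOD_load = 215.3310 * 1249.1160 / 1000
Result: 268.9734 kg/day


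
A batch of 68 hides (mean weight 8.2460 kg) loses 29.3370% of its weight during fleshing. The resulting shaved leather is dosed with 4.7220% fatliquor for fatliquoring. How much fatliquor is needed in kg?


Total_raw = N * avg_wt = 68 * 8.2460 = 560.7280 kg
Substrate = Total_raw * (1 - loss/100) = 560.7280 * (1 - 29.3370/100) = 396.2272 kg
Fat = Substrate * pct / 100 = 396.2272 * 4.7220 / 100 = 18.7098 kg


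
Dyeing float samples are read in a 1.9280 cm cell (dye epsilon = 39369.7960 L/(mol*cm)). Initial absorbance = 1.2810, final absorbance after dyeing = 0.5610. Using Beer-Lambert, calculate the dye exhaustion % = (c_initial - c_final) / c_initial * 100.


c_initial = A_i / (epsilon * l) = 1.2810 / (39369.7960 * 1.9280) = 1.6876e-05 mol/L
c_final = A_f / (epsilon * l) = 0.5610 / (39369.7960 * 1.9280) = 7.3908e-06 mol/L
Exhaustion = (c_initial - c_final) / c_initial * 100 = (1.6876e-05 - 7.3908e-06) / 1.6876e-05 * 100 = 56.2061 %


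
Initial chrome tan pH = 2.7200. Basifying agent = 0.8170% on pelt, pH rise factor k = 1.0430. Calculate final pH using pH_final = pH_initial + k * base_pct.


Formula: pH_final = pH_initial + k * base_pct
Substituting: pH_final = 2.7200 + 1.0430 * 0.8170
Result: 3.5721


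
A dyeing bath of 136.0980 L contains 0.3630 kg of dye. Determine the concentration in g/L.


Formula: Conc = dye_mass(kg) / volume(L) * 1000
Substituting: Conc = 0.3630 / 136.0980 * 1000
Result: 2.6672 g/L


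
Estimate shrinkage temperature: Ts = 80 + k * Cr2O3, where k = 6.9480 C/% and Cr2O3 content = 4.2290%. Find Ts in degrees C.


Formula: Ts = 80 + k * Cr2O3
Substituting: Ts = 80 + 6.9480 * 4.2290
Result: 109.3831 C


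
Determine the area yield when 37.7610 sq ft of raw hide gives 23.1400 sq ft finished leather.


Formula: Yield = finished / raw * 100
Substituting: Yield = 23.1400 / 37.7610 * 100
Result: 61.2802 %


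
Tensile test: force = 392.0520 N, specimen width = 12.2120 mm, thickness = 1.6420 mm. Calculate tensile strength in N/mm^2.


Formula: TS = force / (width * thickness)
Substituting: TS = 392.0520 / (12.2120 * 1.6420)
Result: 19.5517 N/mm^2


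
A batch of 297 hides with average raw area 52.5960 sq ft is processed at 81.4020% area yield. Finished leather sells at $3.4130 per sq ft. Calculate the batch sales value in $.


Raw_total = N * avg_area = 297 * 52.5960 = 15621.0120 sq ft
Finished = Raw_total * yield / 100 = 15621.0120 * 81.4020 / 100 = 12715.8162 sq ft
Value = Finished * price = 12715.8162 * 3.4130 = 43399.0807 $


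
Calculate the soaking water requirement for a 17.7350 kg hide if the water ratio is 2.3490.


Formula: Water = hide_weight * ratio
Substituting: Water = 17.7350 * 2.3490
Result: 41.6595 kg


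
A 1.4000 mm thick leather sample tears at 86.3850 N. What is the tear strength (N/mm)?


Formula: Tear strength = force / thickness
Substituting: Tear strength = 86.3850 / 1.4000
Result: 61.7036 N/mm


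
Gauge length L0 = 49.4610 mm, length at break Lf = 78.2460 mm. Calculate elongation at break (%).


Formula: Elongation = (Lf - L0) / L0 * 100
Substituting: Elongation = (78.2460 - 49.4610) / 49.4610 * 100
Result: 58.1974 %


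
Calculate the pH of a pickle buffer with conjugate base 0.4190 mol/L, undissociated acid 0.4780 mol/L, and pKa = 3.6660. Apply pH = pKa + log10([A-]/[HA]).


ratio = [A-] / [HA] = 0.4190 / 0.4780 = 0.8766
log10(ratio) = -0.0572139
pH = pKa + log10(ratio) = 3.6660 - 0.0572139 = 3.6088


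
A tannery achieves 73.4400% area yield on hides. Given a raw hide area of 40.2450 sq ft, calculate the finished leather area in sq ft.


Formula: finished = raw * yield / 100
Substituting: finished = 40.2450 * 73.4400 / 100
Result: 29.5559 sq ft


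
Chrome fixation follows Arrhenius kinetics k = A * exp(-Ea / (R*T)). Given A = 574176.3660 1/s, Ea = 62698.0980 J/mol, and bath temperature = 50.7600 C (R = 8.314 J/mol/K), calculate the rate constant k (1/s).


T_K = T_C + 273.15 = 50.7600 + 273.15 = 323.9100 K
exponent = -Ea / (R * T_K) = -62698.0980 / (8.314 * 323.9100) = -23.2820
k = A * exp(exponent) = 574176.3660 * exp(-23.2820) = 4.4443e-05 1/s


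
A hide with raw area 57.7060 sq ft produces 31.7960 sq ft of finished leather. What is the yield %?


Formula: Yield = finished / raw * 100
Substituting: Yield = 31.7960 / 57.7060 * 100
Result: 55.1000 %


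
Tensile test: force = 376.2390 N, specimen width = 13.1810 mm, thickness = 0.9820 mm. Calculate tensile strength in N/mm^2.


Formula: TS = force / (width * thickness)
Substituting: TS = 376.2390 / (13.1810 * 0.9820)
Result: 29.0673 N/mm^2


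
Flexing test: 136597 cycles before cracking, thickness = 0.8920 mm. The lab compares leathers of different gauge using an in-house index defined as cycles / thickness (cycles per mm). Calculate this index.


Formula: Index = cycles / thickness
Substituting: Index = 136597 / 0.8920
Result: 153135.6502 cycles/mm


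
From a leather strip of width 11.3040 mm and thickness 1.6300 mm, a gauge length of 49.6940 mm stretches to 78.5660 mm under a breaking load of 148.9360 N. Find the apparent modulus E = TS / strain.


TS = F / (w * t) = 148.9360 / (11.3040 * 1.6300) = 8.0831 N/mm^2
strain = (Lf - L0) / L0 = (78.5660 - 49.6940) / 49.6940 = 0.5810
E = TS / strain = 8.0831 / 0.5810 = 13.9126 N/mm^2


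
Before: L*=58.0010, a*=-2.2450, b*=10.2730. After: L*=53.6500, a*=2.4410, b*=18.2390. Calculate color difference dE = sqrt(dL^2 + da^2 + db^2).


dL = -4.3510, da = 4.6860, db = 7.9660
dE = sqrt((-4.3510)^2 + 4.6860^2 + 7.9660^2) = 10.2150


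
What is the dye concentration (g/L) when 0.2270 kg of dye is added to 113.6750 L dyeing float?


Formula: Conc = dye_mass(kg) / volume(L) * 1000
Substituting: Conc = 0.2270 / 113.6750 * 1000
Result: 1.9969 g/L


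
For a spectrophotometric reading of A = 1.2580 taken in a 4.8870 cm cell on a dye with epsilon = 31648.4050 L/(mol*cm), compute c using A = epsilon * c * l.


Formula: c = A / (epsilon * l)
Substituting: c = 1.2580 / (31648.4050 * 4.8870)
Result: 8.1337e-06 mol/L


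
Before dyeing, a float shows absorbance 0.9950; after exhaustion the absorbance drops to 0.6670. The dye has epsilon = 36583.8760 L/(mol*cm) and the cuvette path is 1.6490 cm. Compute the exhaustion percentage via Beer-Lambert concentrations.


c_initial = A_i / (epsilon * l) = 0.9950 / (36583.8760 * 1.6490) = 1.6493e-05 mol/L
c_final = A_f / (epsilon * l) = 0.6670 / (36583.8760 * 1.6490) = 1.1056e-05 mol/L
Exhaustion = (c_initial - c_final) / c_initial * 100 = (1.6493e-05 - 1.1056e-05) / 1.6493e-05 * 100 = 32.9648 %


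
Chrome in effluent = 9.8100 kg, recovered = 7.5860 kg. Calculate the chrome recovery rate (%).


Formula: Recovery = recovered / input * 100
Substituting: Recovery = 7.5860 / 9.8100 * 100
Result: 77.3293 %


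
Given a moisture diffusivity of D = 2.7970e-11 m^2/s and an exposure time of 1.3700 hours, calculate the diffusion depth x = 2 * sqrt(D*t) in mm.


t = 1.3700 hr * 3600 = 4932.0000 s
D * t = 2.7970e-11 * 4932.0000 = 1.3795e-07
x = 2 * sqrt(D*t) = 2 * sqrt(1.3795e-07) = 7.4283e-04 m = 0.7428 mm


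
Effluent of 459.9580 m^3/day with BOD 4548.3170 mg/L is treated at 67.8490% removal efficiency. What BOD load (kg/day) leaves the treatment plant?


Load_in = volume * conc / 1000 = 459.9580 * 4548.3170 / 1000 = 2092.0348 kg/day
Removed = Load_in * eff / 100 = 2092.0348 * 67.8490 / 100 = 1419.4247 kg/day
Load_out = Load_in - Removed = 2092.0348 - 1419.4247 = 672.6101 kg/day


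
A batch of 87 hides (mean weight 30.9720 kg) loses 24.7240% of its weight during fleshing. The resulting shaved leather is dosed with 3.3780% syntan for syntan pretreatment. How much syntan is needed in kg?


Total_raw = N * avg_wt = 87 * 30.9720 = 2694.5640 kg
Substrate = Total_raw * (1 - loss/100) = 2694.5640 * (1 - 24.7240/100) = 2028.3600 kg
Syntan = Substrate * pct / 100 = 2028.3600 * 3.3780 / 100 = 68.5180 kg


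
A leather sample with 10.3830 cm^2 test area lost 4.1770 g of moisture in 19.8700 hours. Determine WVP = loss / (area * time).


Formula: WVP = loss / (area * time)
Substituting: WVP = 4.1770 / (10.3830 * 19.8700)
Result: 0.0202462 g/(cm^2*hr)


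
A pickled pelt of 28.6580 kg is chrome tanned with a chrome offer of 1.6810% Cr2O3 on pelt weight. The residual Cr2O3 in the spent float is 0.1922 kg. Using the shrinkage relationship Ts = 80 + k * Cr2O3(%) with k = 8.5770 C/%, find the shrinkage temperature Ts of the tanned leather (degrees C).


Offered = pelt * offer_pct / 100 = 28.6580 * 1.6810 / 100 = 0.4817 kg
Uptake = offered - residual = 0.4817 - 0.1922 = 0.2895 kg
Cr2O3% on pelt = uptake / pelt * 100 = 0.2895 / 28.6580 * 100 = 1.0103 %
Ts = 80 + k * Cr2O3% = 80 + 8.5770 * 1.0103 = 88.6656 C


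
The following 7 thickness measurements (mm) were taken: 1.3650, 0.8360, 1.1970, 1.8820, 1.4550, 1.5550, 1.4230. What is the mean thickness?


Formula: Average = sum / n
Substituting: Average = 9.7130 / 7
Result: 1.3876 mm


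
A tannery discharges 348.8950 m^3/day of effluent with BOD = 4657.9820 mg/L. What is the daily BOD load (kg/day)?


Formula: BOD_load = volume * conc / 1000
Substituting: BOD_load = 348.8950 * 4657.9820 / 1000
Result: 1625.1466 kg/day


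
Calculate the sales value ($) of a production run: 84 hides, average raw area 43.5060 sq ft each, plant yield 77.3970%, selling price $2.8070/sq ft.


Raw_total = N * avg_area = 84 * 43.5060 = 3654.5040 sq ft
Finished = Raw_total * yield / 100 = 3654.5040 * 77.3970 / 100 = 2828.4765 sq ft
Value = Finished * price = 2828.4765 * 2.8070 = 7939.5334 $


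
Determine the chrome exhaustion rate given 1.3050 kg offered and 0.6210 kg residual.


Formula: Uptake = (offered - residual) / offered * 100
Substituting: Uptake = (1.3050 - 0.6210) / 1.3050 * 100
Result: 52.4138 %


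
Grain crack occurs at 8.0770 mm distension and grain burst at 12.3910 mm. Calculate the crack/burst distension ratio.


Formula: Ratio = crack / burst
Substituting: Ratio = 8.0770 / 12.3910
Result: 0.6518


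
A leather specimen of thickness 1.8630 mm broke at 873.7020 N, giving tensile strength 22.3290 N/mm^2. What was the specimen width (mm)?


Formula: w = F / (TS * t)
Substituting: w = 873.7020 / (22.3290 * 1.8630)
Result: 21.0030 mm


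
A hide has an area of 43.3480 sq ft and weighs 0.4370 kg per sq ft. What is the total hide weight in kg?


Formula: Weight = area * weight_per_sqft
Substituting: Weight = 43.3480 * 0.4370
Result: 18.9431 kg


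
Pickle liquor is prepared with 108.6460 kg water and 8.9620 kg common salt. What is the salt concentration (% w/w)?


Formula: Conc = salt / (water + salt) * 100
Substituting: Conc = 8.9620 / (108.6460 + 8.9620) * 100
Result: 7.6202 %


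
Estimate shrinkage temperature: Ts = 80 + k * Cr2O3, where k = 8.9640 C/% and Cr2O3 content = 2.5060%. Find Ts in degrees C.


Formula: Ts = 80 + k * Cr2O3
Substituting: Ts = 80 + 8.9640 * 2.5060
Result: 102.4638 C


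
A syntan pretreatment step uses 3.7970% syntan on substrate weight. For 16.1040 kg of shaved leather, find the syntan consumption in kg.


Formula: Syntan = substrate * pct / 100
Substituting: Syntan = 16.1040 * 3.7970 / 100
Result: 0.6115 kg


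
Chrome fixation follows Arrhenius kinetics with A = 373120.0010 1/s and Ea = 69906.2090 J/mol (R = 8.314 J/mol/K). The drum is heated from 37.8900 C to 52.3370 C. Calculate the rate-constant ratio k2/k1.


T1 = 37.8900 + 273.15 = 311.0400 K; T2 = 52.3370 + 273.15 = 325.4870 K
k1 = A * exp(-Ea/(R*T1)) = 373120.0010 * exp(-69906.2090/(8.314*311.0400)) = 6.7873e-07 1/s
k2 = A * exp(-Ea/(R*T2)) = 373120.0010 * exp(-69906.2090/(8.314*325.4870)) = 2.2532e-06 1/s
k2/k1 = 2.2532e-06 / 6.7873e-07 = 3.3197


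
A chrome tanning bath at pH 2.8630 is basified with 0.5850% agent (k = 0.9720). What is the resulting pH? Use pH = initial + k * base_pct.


Formula: pH_final = pH_initial + k * base_pct
Substituting: pH_final = 2.8630 + 0.9720 * 0.5850
Result: 3.4316


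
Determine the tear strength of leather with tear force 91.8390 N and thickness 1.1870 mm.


Formula: Tear strength = force / thickness
Substituting: Tear strength = 91.8390 / 1.1870
Result: 77.3707 N/mm


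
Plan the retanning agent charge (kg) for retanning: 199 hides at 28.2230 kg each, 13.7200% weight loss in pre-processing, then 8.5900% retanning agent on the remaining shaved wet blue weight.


Total_raw = N * avg_wt = 199 * 28.2230 = 5616.3770 kg
Substrate = Total_raw * (1 - loss/100) = 5616.3770 * (1 - 13.7200/100) = 4845.8101 kg
Retan = Substrate * pct / 100 = 4845.8101 * 8.5900 / 100 = 416.2551 kg


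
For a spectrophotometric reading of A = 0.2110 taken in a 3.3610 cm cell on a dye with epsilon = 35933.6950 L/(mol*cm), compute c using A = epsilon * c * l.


Formula: c = A / (epsilon * l)
Substituting: c = 0.2110 / (35933.6950 * 3.3610)
Result: 1.7471e-06 mol/L


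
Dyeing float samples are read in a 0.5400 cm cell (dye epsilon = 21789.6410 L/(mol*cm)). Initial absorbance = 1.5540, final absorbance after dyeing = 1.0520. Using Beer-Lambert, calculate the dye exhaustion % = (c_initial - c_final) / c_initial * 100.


c_initial = A_i / (epsilon * l) = 1.5540 / (21789.6410 * 0.5400) = 1.3207e-04 mol/L
c_final = A_f / (epsilon * l) = 1.0520 / (21789.6410 * 0.5400) = 8.9407e-05 mol/L
Exhaustion = (c_initial - c_final) / c_initial * 100 = (1.3207e-04 - 8.9407e-05) / 1.3207e-04 * 100 = 32.3037 %


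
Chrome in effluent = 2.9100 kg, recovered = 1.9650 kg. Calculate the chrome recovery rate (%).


Formula: Recovery = recovered / input * 100
Substituting: Recovery = 1.9650 / 2.9100 * 100
Result: 67.5258 %


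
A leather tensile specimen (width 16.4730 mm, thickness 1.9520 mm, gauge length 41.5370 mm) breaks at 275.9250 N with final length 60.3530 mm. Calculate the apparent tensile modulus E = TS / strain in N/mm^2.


TS = F / (w * t) = 275.9250 / (16.4730 * 1.9520) = 8.5810 N/mm^2
strain = (Lf - L0) / L0 = (60.3530 - 41.5370) / 41.5370 = 0.4530
E = TS / strain = 8.5810 / 0.4530 = 18.9429 N/mm^2


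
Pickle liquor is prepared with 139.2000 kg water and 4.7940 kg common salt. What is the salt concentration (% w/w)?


Formula: Conc = salt / (water + salt) * 100
Substituting: Conc = 4.7940 / (139.2000 + 4.7940) * 100
Result: 3.3293 %


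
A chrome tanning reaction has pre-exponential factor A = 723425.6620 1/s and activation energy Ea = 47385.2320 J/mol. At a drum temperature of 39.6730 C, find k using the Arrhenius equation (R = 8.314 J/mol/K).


T_K = T_C + 273.15 = 39.6730 + 273.15 = 312.8230 K
exponent = -Ea / (R * T_K) = -47385.2320 / (8.314 * 312.8230) = -18.2194
k = A * exp(exponent) = 723425.6620 * exp(-18.2194) = 0.00884717 1/s


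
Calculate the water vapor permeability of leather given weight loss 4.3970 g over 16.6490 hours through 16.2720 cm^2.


Formula: WVP = loss / (area * time)
Substituting: WVP = 4.3970 / (16.2720 * 16.6490)
Result: 0.0162303 g/(cm^2*hr)


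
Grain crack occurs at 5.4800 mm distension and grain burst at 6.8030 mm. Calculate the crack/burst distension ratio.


Formula: Ratio = crack / burst
Substituting: Ratio = 5.4800 / 6.8030
Result: 0.8055


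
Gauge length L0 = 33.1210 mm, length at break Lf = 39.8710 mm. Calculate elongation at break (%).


Formula: Elongation = (Lf - L0) / L0 * 100
Substituting: Elongation = (39.8710 - 33.1210) / 33.1210 * 100
Result: 20.3798 %


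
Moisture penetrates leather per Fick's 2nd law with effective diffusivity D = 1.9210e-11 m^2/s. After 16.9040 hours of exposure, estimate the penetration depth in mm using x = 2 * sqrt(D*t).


t = 16.9040 hr * 3600 = 60854.4000 s
D * t = 1.9210e-11 * 60854.4000 = 1.1690e-06
x = 2 * sqrt(D*t) = 2 * sqrt(1.1690e-06) = 0.00216242 m = 2.1624 mm


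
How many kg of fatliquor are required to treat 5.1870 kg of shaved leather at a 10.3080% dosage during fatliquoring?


Formula: Fat = substrate * pct / 100
Substituting: Fat = 5.1870 * 10.3080 / 100
Result: 0.5347 kg


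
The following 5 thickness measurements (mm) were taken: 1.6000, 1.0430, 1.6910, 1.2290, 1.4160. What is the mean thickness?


Formula: Average = sum / n
Substituting: Average = 6.9790 / 5
Result: 1.3958 mm


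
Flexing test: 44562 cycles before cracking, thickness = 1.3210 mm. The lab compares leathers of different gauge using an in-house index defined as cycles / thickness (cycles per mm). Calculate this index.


Formula: Index = cycles / thickness
Substituting: Index = 44562 / 1.3210
Result: 33733.5352 cycles/mm


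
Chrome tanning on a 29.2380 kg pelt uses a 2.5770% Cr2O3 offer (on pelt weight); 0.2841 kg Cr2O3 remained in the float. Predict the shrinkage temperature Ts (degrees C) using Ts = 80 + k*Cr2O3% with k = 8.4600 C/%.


Offered = pelt * offer_pct / 100 = 29.2380 * 2.5770 / 100 = 0.7535 kg
Uptake = offered - residual = 0.7535 - 0.2841 = 0.4694 kg
Cr2O3% on pelt = uptake / pelt * 100 = 0.4694 / 29.2380 * 100 = 1.6053 %
Ts = 80 + k * Cr2O3% = 80 + 8.4600 * 1.6053 = 93.5810 C


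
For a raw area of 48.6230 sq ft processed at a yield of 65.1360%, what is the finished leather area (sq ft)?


Formula: finished = raw * yield / 100
Substituting: finished = 48.6230 * 65.1360 / 100
Result: 31.6711 sq ft


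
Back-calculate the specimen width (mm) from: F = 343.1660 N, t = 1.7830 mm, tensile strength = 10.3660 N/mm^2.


Formula: w = F / (TS * t)
Substituting: w = 343.1660 / (10.3660 * 1.7830)
Result: 18.5670 mm


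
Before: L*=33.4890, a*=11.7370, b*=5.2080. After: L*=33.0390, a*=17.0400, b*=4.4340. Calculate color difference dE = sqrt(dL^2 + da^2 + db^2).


dL = -0.4500, da = 5.3030, db = -0.7740
dE = sqrt((-0.4500)^2 + 5.3030^2 + (-0.7740)^2) = 5.3780


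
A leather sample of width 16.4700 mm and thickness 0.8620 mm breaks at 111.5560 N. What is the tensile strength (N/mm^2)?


Formula: TS = force / (width * thickness)
Substituting: TS = 111.5560 / (16.4700 * 0.8620)
Result: 7.8576 N/mm^2


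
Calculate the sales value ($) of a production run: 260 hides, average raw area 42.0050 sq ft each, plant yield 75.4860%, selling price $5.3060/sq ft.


Raw_total = N * avg_area = 260 * 42.0050 = 10921.3000 sq ft
Finished = Raw_total * yield / 100 = 10921.3000 * 75.4860 / 100 = 8244.0525 sq ft
Value = Finished * price = 8244.0525 * 5.3060 = 43742.9427 $


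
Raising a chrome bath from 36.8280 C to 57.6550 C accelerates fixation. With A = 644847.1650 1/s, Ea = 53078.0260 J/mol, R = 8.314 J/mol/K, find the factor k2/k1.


T1 = 36.8280 + 273.15 = 309.9780 K; T2 = 57.6550 + 273.15 = 330.8050 K
k1 = A * exp(-Ea/(R*T1)) = 644847.1650 * exp(-53078.0260/(8.314*309.9780)) = 7.3268e-04 1/s
k2 = A * exp(-Ea/(R*T2)) = 644847.1650 * exp(-53078.0260/(8.314*330.8050)) = 0.00267947 1/s
k2/k1 = 0.00267947 / 7.3268e-04 = 3.6571


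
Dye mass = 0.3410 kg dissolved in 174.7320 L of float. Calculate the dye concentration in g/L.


Formula: Conc = dye_mass(kg) / volume(L) * 1000
Substituting: Conc = 0.3410 / 174.7320 * 1000
Result: 1.9516 g/L


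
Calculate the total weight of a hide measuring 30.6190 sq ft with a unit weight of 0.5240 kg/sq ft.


Formula: Weight = area * weight_per_sqft
Substituting: Weight = 30.6190 * 0.5240
Result: 16.0444 kg


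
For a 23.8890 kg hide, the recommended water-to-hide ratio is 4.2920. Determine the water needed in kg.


Formula: Water = hide_weight * ratio
Substituting: Water = 23.8890 * 4.2920
Result: 102.5316 kg


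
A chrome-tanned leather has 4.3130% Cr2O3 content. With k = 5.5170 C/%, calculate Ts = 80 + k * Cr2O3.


Formula: Ts = 80 + k * Cr2O3
Substituting: Ts = 80 + 5.5170 * 4.3130
Result: 103.7948 C


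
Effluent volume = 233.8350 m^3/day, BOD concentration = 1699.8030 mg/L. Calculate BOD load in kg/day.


Formula: BOD_load = volume * conc / 1000
Substituting: BOD_load = 233.8350 * 1699.8030 / 1000
Result: 397.4734 kg/day


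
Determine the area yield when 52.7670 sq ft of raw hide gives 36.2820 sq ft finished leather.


Formula: Yield = finished / raw * 100
Substituting: Yield = 36.2820 / 52.7670 * 100
Result: 68.7589 %


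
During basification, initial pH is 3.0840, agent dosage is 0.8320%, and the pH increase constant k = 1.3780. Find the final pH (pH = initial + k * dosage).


Formula: pH_final = pH_initial + k * base_pct
Substituting: pH_final = 3.0840 + 1.3780 * 0.8320
Result: 4.2305


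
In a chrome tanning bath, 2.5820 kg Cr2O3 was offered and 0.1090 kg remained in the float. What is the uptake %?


Formula: Uptake = (offered - residual) / offered * 100
Substituting: Uptake = (2.5820 - 0.1090) / 2.5820 * 100
Result: 95.7785 %


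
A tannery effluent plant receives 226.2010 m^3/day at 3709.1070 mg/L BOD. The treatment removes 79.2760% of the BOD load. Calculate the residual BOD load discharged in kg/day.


Load_in = volume * conc / 1000 = 226.2010 * 3709.1070 / 1000 = 839.0037 kg/day
Removed = Load_in * eff / 100 = 839.0037 * 79.2760 / 100 = 665.1286 kg/day
Load_out = Load_in - Removed = 839.0037 - 665.1286 = 173.8751 kg/day


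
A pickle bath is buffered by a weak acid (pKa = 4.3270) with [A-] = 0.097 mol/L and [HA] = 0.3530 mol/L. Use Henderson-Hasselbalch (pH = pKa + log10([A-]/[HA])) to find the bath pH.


ratio = [A-] / [HA] = 0.097 / 0.3530 = 0.2748
log10(ratio) = -0.5610
pH = pKa + log10(ratio) = 4.3270 - 0.5610 = 3.7660


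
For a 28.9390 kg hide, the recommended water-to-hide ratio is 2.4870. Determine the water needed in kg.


Formula: Water = hide_weight * ratio
Substituting: Water = 28.9390 * 2.4870
Result: 71.9713 kg


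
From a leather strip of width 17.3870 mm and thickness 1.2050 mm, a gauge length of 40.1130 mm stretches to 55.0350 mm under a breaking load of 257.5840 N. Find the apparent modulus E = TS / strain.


TS = F / (w * t) = 257.5840 / (17.3870 * 1.2050) = 12.2944 N/mm^2
strain = (Lf - L0) / L0 = (55.0350 - 40.1130) / 40.1130 = 0.3720
E = TS / strain = 12.2944 / 0.3720 = 33.0495 N/mm^2


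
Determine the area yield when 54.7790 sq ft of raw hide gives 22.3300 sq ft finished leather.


Formula: Yield = finished / raw * 100
Substituting: Yield = 22.3300 / 54.7790 * 100
Result: 40.7638 %


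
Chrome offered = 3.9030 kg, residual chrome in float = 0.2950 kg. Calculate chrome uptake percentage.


Formula: Uptake = (offered - residual) / offered * 100
Substituting: Uptake = (3.9030 - 0.2950) / 3.9030 * 100
Result: 92.4417 %


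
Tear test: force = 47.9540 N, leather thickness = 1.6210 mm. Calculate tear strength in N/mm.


Formula: Tear strength = force / thickness
Substituting: Tear strength = 47.9540 / 1.6210
Result: 29.5830 N/mm


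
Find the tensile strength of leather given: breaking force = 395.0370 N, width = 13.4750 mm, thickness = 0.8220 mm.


Formula: TS = force / (width * thickness)
Substituting: TS = 395.0370 / (13.4750 * 0.8220)
Result: 35.6646 N/mm^2


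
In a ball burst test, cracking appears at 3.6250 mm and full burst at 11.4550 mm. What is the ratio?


Formula: Ratio = crack / burst
Substituting: Ratio = 3.6250 / 11.4550
Result: 0.3165


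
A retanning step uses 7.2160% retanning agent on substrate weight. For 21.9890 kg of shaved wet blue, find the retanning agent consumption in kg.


Formula: Retan = substrate * pct / 100
Substituting: Retan = 21.9890 * 7.2160 / 100
Result: 1.5867 kg


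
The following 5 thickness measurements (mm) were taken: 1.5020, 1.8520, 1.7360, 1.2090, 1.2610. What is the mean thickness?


Formula: Average = sum / n
Substituting: Average = 7.5600 / 5
Result: 1.5120 mm


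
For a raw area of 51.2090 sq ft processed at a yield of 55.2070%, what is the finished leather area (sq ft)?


Formula: finished = raw * yield / 100
Substituting: finished = 51.2090 * 55.2070 / 100
Result: 28.2710 sq ft


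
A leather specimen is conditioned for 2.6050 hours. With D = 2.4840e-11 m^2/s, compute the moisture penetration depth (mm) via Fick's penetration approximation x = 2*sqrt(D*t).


t = 2.6050 hr * 3600 = 9378.0000 s
D * t = 2.4840e-11 * 9378.0000 = 2.3295e-07
x = 2 * sqrt(D*t) = 2 * sqrt(2.3295e-07) = 9.6530e-04 m = 0.9653 mm


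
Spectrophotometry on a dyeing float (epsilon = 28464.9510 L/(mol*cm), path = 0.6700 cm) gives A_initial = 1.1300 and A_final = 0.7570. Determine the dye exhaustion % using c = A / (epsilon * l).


c_initial = A_i / (epsilon * l) = 1.1300 / (28464.9510 * 0.6700) = 5.9251e-05 mol/L
c_final = A_f / (epsilon * l) = 0.7570 / (28464.9510 * 0.6700) = 3.9693e-05 mol/L
Exhaustion = (c_initial - c_final) / c_initial * 100 = (5.9251e-05 - 3.9693e-05) / 5.9251e-05 * 100 = 33.0088 %


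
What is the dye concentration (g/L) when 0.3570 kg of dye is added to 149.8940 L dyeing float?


Formula: Conc = dye_mass(kg) / volume(L) * 1000
Substituting: Conc = 0.3570 / 149.8940 * 1000
Result: 2.3817 g/L


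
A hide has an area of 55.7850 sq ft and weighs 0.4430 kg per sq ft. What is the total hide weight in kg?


Formula: Weight = area * weight_per_sqft
Substituting: Weight = 55.7850 * 0.4430
Result: 24.7128 kg


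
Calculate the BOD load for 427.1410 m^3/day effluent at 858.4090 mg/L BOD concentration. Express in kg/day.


Formula: BOD_load = volume * conc / 1000
Substituting: BOD_load = 427.1410 * 858.4090 / 1000
Result: 366.6617 kg/day


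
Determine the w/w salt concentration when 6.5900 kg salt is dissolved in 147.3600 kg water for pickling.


Formula: Conc = salt / (water + salt) * 100
Substituting: Conc = 6.5900 / (147.3600 + 6.5900) * 100
Result: 4.2806 %


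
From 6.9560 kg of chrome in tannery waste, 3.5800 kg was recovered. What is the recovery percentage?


Formula: Recovery = recovered / input * 100
Substituting: Recovery = 3.5800 / 6.9560 * 100
Result: 51.4664 %


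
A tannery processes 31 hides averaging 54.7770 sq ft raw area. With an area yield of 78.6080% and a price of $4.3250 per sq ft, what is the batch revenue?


Raw_total = N * avg_area = 31 * 54.7770 = 1698.0870 sq ft
Finished = Raw_total * yield / 100 = 1698.0870 * 78.6080 / 100 = 1334.8322 sq ft
Value = Finished * price = 1334.8322 * 4.3250 = 5773.1494 $


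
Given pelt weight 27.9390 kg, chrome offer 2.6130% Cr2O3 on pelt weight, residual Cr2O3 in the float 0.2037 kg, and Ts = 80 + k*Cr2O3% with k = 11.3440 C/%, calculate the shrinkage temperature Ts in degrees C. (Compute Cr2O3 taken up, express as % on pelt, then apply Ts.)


Offered = pelt * offer_pct / 100 = 27.9390 * 2.6130 / 100 = 0.7300 kg
Uptake = offered - residual = 0.7300 - 0.2037 = 0.5263 kg
Cr2O3% on pelt = uptake / pelt * 100 = 0.5263 / 27.9390 * 100 = 1.8839 %
Ts = 80 + k * Cr2O3% = 80 + 11.3440 * 1.8839 = 101.3711 C


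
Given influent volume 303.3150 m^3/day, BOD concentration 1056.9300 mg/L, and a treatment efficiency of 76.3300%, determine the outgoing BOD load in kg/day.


Load_in = volume * conc / 1000 = 303.3150 * 1056.9300 / 1000 = 320.5827 kg/day
Removed = Load_in * eff / 100 = 320.5827 * 76.3300 / 100 = 244.7008 kg/day
Load_out = Load_in - Removed = 320.5827 - 244.7008 = 75.8819 kg/day


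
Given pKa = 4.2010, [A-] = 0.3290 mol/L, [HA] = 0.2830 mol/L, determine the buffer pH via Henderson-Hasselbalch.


ratio = [A-] / [HA] = 0.3290 / 0.2830 = 1.1625
log10(ratio) = 0.0654095
pH = pKa + log10(ratio) = 4.2010 + 0.0654095 = 4.2664


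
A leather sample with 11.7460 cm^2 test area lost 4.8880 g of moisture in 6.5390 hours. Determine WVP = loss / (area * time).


Formula: WVP = loss / (area * time)
Substituting: WVP = 4.8880 / (11.7460 * 6.5390)
Result: 0.06364 g/(cm^2*hr)


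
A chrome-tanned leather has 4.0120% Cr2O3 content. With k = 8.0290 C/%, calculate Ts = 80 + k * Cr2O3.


Formula: Ts = 80 + k * Cr2O3
Substituting: Ts = 80 + 8.0290 * 4.0120
Result: 112.2123 C


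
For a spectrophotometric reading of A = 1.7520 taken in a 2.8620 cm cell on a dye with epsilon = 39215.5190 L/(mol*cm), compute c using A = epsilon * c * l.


Formula: c = A / (epsilon * l)
Substituting: c = 1.7520 / (39215.5190 * 2.8620)
Result: 1.5610e-05 mol/L


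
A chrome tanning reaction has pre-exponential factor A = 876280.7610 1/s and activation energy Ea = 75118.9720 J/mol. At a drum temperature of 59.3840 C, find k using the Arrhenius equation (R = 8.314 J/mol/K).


T_K = T_C + 273.15 = 59.3840 + 273.15 = 332.5340 K
exponent = -Ea / (R * T_K) = -75118.9720 / (8.314 * 332.5340) = -27.1709
k = A * exp(exponent) = 876280.7610 * exp(-27.1709) = 1.3883e-06 1/s
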